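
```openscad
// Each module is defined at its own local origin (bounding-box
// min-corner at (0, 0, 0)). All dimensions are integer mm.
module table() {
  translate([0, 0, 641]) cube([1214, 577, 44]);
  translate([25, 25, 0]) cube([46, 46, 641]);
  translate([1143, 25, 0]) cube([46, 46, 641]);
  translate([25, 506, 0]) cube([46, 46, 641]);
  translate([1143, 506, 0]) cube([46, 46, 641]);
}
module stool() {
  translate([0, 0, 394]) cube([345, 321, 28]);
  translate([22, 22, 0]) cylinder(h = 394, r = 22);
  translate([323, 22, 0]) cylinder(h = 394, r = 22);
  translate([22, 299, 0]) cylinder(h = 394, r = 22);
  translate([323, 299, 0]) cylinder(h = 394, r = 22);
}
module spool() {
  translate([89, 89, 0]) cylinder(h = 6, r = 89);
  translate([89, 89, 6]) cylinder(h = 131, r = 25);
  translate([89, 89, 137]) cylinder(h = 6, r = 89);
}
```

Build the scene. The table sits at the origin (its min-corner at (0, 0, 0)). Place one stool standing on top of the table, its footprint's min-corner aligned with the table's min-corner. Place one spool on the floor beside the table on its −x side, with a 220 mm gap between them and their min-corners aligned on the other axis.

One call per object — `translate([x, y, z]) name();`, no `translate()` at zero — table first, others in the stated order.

table();
translate([0, 0, 685]) stool();
translate([-398, 0, 0]) spool();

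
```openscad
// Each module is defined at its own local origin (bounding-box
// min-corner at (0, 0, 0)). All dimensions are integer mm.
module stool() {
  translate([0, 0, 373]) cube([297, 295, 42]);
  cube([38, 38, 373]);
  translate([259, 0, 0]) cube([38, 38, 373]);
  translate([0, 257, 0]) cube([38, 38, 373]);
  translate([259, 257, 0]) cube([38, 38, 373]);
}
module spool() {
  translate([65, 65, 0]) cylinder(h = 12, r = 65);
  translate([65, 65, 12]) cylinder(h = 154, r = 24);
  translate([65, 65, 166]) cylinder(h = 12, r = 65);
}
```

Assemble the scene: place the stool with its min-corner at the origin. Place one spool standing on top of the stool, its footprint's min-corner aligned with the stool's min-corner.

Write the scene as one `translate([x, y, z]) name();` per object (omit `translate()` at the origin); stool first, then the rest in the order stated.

stool();
translate([0, 0, 415]) spool();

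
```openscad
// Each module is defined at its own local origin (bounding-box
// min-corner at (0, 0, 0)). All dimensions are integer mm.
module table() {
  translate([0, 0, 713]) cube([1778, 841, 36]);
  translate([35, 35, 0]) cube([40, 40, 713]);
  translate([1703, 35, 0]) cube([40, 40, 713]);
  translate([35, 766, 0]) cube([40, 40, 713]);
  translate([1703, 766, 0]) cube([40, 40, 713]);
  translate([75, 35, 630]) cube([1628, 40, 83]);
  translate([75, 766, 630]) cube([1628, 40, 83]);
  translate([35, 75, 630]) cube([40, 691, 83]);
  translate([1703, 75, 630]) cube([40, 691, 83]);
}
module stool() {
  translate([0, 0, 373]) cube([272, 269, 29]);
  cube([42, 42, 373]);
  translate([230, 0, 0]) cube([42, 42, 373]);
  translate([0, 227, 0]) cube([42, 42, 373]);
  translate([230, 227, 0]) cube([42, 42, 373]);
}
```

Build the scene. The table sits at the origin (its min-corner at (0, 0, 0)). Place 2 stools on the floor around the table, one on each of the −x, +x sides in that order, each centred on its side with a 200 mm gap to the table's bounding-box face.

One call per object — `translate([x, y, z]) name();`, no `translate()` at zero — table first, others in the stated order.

table();
translate([-472, 286, 0]) stool();
translate([1978, 286, 0]) stool();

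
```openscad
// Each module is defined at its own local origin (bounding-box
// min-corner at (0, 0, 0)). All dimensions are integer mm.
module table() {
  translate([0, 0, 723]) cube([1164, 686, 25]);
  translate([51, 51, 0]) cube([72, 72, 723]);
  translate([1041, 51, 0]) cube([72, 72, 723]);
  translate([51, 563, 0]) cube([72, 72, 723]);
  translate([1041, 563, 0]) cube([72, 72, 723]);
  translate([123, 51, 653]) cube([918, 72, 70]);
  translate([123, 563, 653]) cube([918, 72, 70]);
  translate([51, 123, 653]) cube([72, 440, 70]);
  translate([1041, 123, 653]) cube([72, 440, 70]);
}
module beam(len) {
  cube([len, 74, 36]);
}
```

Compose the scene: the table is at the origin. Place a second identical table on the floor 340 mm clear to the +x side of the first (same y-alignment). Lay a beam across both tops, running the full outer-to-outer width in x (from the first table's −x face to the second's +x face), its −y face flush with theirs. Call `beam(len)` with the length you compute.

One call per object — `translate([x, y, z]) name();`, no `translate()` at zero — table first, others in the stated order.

table();
translate([1504, 0, 0]) table();
translate([0, 0, 748]) beam(2668);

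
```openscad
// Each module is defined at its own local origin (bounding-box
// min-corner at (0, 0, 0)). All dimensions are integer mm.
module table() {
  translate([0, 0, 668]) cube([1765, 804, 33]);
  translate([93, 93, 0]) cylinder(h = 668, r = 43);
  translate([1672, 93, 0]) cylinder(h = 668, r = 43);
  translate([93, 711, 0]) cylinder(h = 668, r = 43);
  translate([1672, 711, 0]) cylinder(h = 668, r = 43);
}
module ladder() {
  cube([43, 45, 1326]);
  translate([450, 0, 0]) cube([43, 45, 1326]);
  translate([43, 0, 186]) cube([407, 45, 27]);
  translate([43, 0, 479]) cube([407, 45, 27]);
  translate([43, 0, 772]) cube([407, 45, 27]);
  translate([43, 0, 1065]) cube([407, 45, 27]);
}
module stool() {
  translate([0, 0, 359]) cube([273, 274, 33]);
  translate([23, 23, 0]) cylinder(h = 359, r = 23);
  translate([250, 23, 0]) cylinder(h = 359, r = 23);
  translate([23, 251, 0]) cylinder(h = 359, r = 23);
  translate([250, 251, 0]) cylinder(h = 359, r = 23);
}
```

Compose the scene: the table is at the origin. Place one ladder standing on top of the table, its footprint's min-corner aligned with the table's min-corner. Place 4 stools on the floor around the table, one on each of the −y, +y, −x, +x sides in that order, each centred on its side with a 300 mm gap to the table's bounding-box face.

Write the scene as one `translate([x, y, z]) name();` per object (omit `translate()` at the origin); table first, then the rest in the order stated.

table();
translate([0, 0, 701]) ladder();
translate([746, -574, 0]) stool();
translate([746, 1104, 0]) stool();
translate([-573, 265, 0]) stool();
translate([2065, 265, 0]) stool();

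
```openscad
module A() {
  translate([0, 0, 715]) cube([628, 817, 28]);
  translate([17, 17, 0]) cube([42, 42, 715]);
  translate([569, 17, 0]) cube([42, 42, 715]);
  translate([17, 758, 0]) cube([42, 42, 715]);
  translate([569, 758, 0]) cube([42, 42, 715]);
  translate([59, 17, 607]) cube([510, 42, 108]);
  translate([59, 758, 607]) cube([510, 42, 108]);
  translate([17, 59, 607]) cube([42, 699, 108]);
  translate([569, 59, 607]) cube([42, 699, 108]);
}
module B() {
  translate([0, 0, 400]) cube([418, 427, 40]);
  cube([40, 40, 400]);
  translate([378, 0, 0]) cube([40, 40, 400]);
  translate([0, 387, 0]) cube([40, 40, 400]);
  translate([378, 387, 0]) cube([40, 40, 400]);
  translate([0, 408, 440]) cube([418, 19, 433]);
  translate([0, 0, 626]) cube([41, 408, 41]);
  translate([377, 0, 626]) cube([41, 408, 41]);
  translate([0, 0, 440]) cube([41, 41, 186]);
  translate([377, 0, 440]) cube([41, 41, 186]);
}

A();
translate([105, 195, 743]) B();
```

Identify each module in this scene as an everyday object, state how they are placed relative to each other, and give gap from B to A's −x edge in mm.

The chair's min-x is at 105; the table's min-x is 0; gap = 105 mm.

A is a table. B is a chair. The chair is on top of the table, centred. The gap from the chair to the table's −x edge is 105 mm.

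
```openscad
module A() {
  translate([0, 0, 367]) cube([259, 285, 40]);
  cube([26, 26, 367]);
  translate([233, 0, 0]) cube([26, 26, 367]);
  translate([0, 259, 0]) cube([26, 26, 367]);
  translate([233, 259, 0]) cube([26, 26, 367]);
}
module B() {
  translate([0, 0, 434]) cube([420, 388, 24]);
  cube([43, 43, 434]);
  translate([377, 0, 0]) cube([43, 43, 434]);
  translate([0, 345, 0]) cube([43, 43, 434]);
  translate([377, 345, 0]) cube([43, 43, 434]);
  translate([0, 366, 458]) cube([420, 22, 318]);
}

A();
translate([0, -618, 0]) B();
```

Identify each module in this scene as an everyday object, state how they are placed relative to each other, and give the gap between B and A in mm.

The chair's nearest face is 230 mm from the stool's −y face.

A is a stool. B is a chair. The chair is on the floor beside the stool on its −y side. The gap between the chair and the stool is 230 mm.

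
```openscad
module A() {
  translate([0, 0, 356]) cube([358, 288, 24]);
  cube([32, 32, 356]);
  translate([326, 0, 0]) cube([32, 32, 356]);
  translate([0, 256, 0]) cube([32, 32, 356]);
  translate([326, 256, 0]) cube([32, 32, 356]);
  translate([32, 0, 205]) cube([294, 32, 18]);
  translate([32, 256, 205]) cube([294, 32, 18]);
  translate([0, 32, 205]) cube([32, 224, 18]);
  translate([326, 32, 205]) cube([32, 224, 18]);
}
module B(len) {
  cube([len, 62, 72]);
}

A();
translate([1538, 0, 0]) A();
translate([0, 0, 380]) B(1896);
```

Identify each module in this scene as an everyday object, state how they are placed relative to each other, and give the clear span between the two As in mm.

Second stool starts at x = 1538; first ends at x = 358; clear span = 1538 − 358 = 1180 mm.

A is a stool. B is a beam. A beam spans the tops of two stools. The clear span between the two stools is 1180 mm.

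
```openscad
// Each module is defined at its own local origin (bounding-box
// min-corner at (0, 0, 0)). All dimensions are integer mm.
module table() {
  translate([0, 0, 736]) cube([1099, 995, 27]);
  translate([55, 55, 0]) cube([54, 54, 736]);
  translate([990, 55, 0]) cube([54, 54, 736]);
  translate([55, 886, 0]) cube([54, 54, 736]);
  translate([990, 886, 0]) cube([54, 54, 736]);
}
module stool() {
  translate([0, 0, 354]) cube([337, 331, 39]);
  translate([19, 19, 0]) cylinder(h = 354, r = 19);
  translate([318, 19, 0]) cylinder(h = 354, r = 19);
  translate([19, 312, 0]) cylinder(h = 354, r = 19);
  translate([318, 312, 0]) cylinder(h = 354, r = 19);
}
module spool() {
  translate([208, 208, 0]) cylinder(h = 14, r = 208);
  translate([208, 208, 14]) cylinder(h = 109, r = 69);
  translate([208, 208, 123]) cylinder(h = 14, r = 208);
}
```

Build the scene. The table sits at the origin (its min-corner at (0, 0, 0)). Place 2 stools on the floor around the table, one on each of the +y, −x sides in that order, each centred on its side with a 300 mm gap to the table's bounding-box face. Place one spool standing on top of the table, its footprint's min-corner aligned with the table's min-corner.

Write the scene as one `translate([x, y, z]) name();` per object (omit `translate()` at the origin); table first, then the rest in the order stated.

table();
translate([381, 1295, 0]) stool();
translate([-637, 332, 0]) stool();
translate([0, 0, 763]) spool();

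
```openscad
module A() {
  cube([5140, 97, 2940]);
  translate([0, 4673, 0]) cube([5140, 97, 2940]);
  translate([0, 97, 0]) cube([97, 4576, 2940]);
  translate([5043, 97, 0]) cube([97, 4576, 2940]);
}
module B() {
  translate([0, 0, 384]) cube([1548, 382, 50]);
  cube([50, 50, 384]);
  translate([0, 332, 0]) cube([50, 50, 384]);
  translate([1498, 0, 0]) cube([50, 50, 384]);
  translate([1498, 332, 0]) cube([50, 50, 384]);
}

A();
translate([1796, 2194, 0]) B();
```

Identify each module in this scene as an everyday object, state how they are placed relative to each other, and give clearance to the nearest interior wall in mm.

Clearances: x = 1699, y = 2097; minimum 1699 mm.

A is a house frame. B is a bench. The bench sits inside the house frame, centred. The clearance to the nearest interior wall is 1699 mm.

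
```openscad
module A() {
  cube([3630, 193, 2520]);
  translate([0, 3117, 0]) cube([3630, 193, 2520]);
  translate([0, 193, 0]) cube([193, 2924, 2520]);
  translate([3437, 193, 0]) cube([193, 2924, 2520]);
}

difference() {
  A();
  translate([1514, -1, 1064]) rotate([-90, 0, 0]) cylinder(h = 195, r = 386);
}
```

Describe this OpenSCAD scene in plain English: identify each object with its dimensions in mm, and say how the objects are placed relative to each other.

A is the wall frame of a small rectangular building: four walls, each 2520 mm tall and 193 mm thick, enclosing a footprint 3630 mm (x) by 3310 mm (y) outside-to-outside, with no floor or roof. The front and back walls (the −y and +y sides) span the full width; the two side walls fit between them.

The house frame has a circular hole of radius 386 mm through its front wall, centred at (x = 1514, z = 1064).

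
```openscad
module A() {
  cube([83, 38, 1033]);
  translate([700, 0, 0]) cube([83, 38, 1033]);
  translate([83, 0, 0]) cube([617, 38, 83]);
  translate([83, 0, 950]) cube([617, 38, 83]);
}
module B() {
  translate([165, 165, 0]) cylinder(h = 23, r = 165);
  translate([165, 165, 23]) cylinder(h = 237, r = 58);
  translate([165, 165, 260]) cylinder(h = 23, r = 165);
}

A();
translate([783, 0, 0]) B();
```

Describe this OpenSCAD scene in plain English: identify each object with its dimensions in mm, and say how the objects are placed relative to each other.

A is a picture frame with a 617×867 mm rectangular opening (x by z) and a uniform 83 mm border on every side. Frame depth is 38 mm along y. It is built from two vertical stiles running the full outside height and two horizontal rails spanning the gap between the stiles.

B is a spool: two coaxial disc flanges of radius 165 mm and thickness 23 mm, joined by a core cylinder of radius 58 mm and height 237 mm. The lower flange rests on z = 0 and the three cylinders share a vertical axis.

The spool is against the picture frame's +x side, with their −y faces flush.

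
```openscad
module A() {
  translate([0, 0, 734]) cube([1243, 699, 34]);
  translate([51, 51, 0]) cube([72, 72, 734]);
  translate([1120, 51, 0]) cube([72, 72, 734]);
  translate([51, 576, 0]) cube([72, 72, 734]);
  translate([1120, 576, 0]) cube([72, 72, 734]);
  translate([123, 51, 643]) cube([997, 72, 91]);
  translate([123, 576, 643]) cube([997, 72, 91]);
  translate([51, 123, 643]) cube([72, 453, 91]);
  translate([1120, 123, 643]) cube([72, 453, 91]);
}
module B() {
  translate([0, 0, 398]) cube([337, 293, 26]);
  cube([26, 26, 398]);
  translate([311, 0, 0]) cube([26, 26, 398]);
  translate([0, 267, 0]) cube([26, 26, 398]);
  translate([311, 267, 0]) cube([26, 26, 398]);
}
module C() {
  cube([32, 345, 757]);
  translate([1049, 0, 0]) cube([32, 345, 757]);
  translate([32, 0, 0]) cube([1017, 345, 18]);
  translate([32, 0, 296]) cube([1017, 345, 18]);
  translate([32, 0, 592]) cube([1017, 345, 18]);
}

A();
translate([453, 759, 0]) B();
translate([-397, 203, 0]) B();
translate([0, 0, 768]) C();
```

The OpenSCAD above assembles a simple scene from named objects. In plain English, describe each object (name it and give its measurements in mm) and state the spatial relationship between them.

A is a table with a 1243×699 mm rectangular top, 34 mm thick, top surface at z = 768 mm, supported by four 72×72 mm square legs, each inset 51 mm from the nearest pair of top edges, running from the floor. Four apron rails, 72 mm thick and 91 mm tall, run between adjacent legs with their top edges flush with the underside of the top and their outer faces flush with the legs' outer faces.

B is a simple wooden stool: a rectangular seat 337 mm (x) by 293 mm (y), 26 mm thick, top face at z = 424 mm, on four square legs, each 26×26 mm in cross-section. The legs rest on z = 0, each flush with a corner of the seat.

C is an open bookshelf. Two side panels, each 32 mm thick, 345 mm deep and 757 mm tall, stand 1081 mm apart (outside-to-outside). Between them sit 3 shelves, each 18 mm thick and 345 mm deep, spanning the full gap between the sides. The bottom shelf rests on the floor (its underside at z = 0) and the clear gap between one shelf's top and the next shelf's underside is 278 mm.

Two stools sit around the table at the +y, −x sides. The bookshelf is on top of the table.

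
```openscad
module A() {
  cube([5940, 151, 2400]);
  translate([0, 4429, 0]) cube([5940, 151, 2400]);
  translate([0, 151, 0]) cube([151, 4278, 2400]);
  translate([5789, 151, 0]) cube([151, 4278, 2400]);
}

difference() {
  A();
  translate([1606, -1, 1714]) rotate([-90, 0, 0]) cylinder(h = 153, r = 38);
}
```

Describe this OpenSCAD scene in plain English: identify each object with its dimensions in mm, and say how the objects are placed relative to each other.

A is a box-shaped house frame (walls only): outside footprint 5940×4580 mm, wall height 2400 mm, wall thickness 151 mm. The two y-facing walls run the full x-width; the two x-facing walls fit between the inner faces of the y-facing walls.

The house frame has a circular hole of radius 38 mm through its front wall, centred at (x = 1606, z = 1714).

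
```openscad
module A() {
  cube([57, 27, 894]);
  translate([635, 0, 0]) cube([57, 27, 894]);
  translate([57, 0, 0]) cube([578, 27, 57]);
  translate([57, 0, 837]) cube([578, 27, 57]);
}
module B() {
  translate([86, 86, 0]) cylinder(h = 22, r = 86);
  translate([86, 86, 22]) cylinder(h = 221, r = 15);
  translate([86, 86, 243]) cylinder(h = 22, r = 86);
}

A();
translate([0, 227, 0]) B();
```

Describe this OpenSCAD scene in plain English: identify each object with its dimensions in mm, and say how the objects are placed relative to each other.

A is a picture frame with a 578×780 mm rectangular opening (x by z) and a uniform 57 mm border on every side. Frame depth is 27 mm along y. It is built from two vertical stiles running the full outside height and two horizontal rails spanning the gap between the stiles.

B is a spool: two coaxial disc flanges of radius 86 mm and thickness 22 mm, joined by a core cylinder of radius 15 mm and height 221 mm. The lower flange rests on z = 0 and the three cylinders share a vertical axis.

The spool is on the floor beside the picture frame on its +y side.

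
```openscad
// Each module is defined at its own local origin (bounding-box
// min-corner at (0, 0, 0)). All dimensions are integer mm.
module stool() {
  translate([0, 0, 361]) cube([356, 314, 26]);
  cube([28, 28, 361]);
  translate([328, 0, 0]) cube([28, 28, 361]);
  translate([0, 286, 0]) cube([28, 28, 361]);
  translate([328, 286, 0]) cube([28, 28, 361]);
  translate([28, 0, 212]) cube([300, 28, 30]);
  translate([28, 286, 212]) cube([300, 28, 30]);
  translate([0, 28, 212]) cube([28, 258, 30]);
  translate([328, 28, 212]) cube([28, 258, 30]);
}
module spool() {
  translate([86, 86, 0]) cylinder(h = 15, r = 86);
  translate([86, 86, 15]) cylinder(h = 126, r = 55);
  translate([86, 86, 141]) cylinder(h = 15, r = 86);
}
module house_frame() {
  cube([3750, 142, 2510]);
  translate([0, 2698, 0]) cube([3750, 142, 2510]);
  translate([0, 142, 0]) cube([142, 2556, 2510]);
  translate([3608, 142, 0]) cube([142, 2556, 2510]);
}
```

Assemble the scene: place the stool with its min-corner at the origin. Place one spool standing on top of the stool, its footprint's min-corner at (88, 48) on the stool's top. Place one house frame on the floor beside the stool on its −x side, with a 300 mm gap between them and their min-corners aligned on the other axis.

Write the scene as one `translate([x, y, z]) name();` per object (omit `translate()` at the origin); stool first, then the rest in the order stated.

stool();
translate([88, 48, 387]) spool();
translate([-4050, 0, 0]) house_frame();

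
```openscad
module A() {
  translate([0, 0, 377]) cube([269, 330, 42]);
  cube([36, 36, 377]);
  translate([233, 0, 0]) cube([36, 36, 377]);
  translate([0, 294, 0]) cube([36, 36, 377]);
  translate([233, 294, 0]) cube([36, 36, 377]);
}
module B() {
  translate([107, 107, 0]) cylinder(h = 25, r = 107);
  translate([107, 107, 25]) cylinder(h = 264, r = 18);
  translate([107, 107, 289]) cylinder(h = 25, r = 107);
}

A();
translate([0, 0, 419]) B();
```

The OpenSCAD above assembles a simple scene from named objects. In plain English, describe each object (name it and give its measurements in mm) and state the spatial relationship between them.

A is a four-legged stool. The seat is 269×330 mm, 42 mm thick, top at z = 419 mm. It stands on four square legs, each 36×36 mm in cross-section, from z = 0 to the seat underside, each flush with a corner of the seat.

B is a spool: two coaxial disc flanges of radius 107 mm and thickness 25 mm, joined by a core cylinder of radius 18 mm and height 264 mm. The lower flange rests on z = 0 and the three cylinders share a vertical axis.

The spool is on top of the stool.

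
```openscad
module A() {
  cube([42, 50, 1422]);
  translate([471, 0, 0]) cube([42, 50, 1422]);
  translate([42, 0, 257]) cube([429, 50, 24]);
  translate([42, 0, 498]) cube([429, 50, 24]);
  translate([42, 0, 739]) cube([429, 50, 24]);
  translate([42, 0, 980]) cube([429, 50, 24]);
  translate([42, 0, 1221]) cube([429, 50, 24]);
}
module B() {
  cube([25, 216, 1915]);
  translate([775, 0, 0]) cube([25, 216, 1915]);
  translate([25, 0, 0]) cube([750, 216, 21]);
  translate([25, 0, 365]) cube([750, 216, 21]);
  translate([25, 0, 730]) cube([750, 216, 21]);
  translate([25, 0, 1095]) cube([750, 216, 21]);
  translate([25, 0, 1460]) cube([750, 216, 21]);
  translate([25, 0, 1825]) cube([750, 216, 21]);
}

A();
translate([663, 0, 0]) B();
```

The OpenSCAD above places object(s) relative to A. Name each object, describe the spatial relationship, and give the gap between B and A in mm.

A is a ladder. B is a bookshelf. The bookshelf is on the floor beside the ladder on its +x side. The gap between the bookshelf and the ladder is 150 mm.

The bookshelf's nearest face is 150 mm from the ladder's +x face.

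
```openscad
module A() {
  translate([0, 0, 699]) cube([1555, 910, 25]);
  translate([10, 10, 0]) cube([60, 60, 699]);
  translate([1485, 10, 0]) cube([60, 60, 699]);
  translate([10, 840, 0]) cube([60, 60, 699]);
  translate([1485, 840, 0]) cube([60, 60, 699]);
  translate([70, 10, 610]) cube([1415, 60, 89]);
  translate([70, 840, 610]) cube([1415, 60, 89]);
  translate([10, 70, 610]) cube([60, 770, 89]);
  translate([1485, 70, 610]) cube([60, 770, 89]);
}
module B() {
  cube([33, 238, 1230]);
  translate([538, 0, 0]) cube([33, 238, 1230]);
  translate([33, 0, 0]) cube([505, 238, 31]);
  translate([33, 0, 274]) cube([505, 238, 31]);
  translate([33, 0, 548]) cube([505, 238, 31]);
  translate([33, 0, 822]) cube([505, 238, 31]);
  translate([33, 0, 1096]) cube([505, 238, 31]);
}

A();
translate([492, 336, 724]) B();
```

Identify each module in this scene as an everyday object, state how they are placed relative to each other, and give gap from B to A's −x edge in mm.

A is a table. B is a bookshelf. The bookshelf is on top of the table, centred. The gap from the bookshelf to the table's −x edge is 492 mm.

The bookshelf's min-x is at 492; the table's min-x is 0; gap = 492 mm.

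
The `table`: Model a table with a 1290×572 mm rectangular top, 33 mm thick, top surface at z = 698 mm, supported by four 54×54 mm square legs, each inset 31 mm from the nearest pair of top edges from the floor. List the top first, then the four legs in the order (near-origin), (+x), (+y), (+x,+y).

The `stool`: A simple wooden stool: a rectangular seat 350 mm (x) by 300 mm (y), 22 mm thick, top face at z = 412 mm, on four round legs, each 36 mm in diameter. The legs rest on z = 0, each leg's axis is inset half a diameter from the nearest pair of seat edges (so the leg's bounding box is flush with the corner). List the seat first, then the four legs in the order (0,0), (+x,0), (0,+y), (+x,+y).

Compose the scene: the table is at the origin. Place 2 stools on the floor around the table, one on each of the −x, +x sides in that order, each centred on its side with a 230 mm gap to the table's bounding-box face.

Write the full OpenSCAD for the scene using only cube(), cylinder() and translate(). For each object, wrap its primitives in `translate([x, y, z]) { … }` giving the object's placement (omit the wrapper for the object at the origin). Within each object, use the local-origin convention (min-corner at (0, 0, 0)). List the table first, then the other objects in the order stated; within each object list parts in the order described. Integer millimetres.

translate([0, 0, 665]) cube([1290, 572, 33]);
translate([31, 31, 0]) cube([54, 54, 665]);
translate([1205, 31, 0]) cube([54, 54, 665]);
translate([31, 487, 0]) cube([54, 54, 665]);
translate([1205, 487, 0]) cube([54, 54, 665]);
translate([-580, 136, 0]) {
  translate([0, 0, 390]) cube([350, 300, 22]);
  translate([18, 18, 0]) cylinder(h = 390, r = 18);
  translate([332, 18, 0]) cylinder(h = 390, r = 18);
  translate([18, 282, 0]) cylinder(h = 390, r = 18);
  translate([332, 282, 0]) cylinder(h = 390, r = 18);
}
translate([1520, 136, 0]) {
  translate([0, 0, 390]) cube([350, 300, 22]);
  translate([18, 18, 0]) cylinder(h = 390, r = 18);
  translate([332, 18, 0]) cylinder(h = 390, r = 18);
  translate([18, 282, 0]) cylinder(h = 390, r = 18);
  translate([332, 282, 0]) cylinder(h = 390, r = 18);
}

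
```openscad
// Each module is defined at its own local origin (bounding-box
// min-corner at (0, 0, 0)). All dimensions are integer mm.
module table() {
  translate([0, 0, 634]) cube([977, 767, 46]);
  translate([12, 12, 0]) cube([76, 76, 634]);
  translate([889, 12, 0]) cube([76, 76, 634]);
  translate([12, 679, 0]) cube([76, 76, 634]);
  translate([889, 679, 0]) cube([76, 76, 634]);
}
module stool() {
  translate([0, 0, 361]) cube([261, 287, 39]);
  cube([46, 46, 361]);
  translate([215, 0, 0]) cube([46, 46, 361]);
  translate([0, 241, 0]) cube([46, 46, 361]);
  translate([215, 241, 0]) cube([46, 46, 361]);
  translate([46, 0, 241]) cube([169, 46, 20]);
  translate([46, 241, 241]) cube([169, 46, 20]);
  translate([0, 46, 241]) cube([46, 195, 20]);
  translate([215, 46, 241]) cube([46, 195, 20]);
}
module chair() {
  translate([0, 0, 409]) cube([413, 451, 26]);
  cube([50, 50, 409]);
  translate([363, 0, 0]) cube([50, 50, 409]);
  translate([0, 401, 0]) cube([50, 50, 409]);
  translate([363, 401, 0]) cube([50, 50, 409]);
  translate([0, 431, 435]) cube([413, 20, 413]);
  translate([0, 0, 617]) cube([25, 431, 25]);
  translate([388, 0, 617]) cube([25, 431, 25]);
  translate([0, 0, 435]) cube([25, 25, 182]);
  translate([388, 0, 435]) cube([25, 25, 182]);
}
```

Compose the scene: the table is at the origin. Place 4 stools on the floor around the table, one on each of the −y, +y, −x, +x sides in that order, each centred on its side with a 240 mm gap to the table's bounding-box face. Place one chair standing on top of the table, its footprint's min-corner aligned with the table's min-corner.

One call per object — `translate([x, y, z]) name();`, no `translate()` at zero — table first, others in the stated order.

table();
translate([358, -527, 0]) stool();
translate([358, 1007, 0]) stool();
translate([-501, 240, 0]) stool();
translate([1217, 240, 0]) stool();
translate([0, 0, 680]) chair();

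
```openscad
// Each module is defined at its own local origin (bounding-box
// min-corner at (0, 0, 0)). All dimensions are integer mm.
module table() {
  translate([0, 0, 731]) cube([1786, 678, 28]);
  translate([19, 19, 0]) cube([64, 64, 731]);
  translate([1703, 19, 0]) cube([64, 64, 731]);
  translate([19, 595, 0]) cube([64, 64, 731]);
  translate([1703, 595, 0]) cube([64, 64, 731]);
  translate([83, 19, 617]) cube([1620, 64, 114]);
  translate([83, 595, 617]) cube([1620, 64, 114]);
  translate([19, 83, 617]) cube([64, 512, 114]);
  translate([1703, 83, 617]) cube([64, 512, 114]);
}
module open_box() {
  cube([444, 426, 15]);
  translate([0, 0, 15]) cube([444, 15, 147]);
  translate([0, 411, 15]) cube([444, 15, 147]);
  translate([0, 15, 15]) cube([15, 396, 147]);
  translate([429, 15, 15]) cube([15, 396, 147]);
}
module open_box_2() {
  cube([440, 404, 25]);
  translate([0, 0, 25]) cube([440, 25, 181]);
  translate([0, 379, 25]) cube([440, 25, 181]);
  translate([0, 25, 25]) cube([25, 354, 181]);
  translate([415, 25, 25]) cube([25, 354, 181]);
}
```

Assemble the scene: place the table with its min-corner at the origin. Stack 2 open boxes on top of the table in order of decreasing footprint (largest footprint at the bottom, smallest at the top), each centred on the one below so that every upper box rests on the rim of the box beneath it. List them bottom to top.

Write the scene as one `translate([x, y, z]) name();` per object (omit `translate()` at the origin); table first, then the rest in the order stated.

table();
translate([671, 126, 759]) open_box();
translate([673, 137, 921]) open_box_2();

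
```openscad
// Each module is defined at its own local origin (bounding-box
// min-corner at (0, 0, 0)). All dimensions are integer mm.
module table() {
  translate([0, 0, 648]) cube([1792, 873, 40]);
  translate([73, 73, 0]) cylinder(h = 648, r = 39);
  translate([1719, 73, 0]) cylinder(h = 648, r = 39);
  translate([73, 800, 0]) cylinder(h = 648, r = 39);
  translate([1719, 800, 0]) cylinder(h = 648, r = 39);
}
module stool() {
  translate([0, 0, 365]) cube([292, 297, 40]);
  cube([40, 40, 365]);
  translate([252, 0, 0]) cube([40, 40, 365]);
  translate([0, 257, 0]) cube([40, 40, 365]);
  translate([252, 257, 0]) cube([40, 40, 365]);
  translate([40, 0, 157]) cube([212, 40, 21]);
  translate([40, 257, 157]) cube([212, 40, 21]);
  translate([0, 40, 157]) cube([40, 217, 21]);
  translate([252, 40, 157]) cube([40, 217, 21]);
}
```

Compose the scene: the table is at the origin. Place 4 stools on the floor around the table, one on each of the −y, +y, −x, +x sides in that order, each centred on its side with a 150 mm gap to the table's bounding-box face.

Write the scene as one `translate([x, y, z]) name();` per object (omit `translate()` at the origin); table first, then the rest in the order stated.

table();
translate([750, -447, 0]) stool();
translate([750, 1023, 0]) stool();
translate([-442, 288, 0]) stool();
translate([1942, 288, 0]) stool();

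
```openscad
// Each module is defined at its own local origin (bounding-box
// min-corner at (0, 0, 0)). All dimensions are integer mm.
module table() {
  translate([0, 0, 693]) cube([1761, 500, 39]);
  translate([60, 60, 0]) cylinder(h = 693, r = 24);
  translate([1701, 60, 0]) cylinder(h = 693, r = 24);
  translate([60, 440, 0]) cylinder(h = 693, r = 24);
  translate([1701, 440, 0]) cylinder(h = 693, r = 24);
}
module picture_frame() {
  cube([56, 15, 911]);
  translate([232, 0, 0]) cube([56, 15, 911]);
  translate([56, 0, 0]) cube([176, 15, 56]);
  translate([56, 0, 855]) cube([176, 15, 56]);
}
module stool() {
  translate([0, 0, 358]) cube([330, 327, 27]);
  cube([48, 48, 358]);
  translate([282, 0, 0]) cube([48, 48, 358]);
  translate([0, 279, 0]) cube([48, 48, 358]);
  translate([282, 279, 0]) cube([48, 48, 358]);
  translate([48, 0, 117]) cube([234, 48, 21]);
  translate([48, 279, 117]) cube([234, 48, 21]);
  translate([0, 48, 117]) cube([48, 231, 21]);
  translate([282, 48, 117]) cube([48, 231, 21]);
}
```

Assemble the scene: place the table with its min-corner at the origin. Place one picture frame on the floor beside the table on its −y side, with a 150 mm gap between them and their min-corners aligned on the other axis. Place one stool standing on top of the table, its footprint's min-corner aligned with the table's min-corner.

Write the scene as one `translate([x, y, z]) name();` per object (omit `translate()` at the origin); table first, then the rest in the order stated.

table();
translate([0, -165, 0]) picture_frame();
translate([0, 0, 732]) stool();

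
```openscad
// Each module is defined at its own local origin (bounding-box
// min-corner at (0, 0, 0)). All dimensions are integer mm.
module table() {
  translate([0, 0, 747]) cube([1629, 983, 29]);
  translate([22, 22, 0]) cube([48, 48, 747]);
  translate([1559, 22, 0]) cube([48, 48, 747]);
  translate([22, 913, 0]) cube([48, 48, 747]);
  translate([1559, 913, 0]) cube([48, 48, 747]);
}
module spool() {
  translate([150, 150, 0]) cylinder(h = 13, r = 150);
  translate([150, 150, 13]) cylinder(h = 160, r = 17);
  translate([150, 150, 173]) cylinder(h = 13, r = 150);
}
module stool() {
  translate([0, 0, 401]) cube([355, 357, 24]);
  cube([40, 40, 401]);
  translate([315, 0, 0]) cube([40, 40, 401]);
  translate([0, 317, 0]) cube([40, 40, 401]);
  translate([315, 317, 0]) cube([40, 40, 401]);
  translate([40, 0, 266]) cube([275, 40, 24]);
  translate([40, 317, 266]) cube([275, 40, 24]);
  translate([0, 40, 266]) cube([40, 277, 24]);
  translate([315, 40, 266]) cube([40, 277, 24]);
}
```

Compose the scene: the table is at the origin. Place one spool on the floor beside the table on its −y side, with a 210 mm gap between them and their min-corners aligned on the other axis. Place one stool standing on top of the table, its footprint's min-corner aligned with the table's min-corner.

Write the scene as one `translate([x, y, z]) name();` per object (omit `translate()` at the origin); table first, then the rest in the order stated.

table();
translate([0, -510, 0]) spool();
translate([0, 0, 776]) stool();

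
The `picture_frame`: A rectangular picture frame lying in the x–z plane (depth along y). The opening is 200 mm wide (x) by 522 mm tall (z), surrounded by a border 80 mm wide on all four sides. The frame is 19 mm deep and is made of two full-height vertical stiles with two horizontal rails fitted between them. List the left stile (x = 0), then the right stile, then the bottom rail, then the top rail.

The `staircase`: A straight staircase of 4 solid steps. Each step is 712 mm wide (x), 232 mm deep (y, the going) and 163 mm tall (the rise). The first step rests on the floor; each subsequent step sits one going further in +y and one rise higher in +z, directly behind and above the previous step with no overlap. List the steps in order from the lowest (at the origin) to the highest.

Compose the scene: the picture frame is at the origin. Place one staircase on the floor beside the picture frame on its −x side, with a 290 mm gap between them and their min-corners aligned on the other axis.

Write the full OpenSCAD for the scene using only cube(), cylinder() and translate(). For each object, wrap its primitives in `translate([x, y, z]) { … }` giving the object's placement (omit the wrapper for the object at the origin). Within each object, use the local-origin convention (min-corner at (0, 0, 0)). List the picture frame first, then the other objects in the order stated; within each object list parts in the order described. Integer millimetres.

cube([80, 19, 682]);
translate([280, 0, 0]) cube([80, 19, 682]);
translate([80, 0, 0]) cube([200, 19, 80]);
translate([80, 0, 602]) cube([200, 19, 80]);
translate([-1002, 0, 0]) {
  cube([712, 232, 163]);
  translate([0, 232, 163]) cube([712, 232, 163]);
  translate([0, 464, 326]) cube([712, 232, 163]);
  translate([0, 696, 489]) cube([712, 232, 163]);
}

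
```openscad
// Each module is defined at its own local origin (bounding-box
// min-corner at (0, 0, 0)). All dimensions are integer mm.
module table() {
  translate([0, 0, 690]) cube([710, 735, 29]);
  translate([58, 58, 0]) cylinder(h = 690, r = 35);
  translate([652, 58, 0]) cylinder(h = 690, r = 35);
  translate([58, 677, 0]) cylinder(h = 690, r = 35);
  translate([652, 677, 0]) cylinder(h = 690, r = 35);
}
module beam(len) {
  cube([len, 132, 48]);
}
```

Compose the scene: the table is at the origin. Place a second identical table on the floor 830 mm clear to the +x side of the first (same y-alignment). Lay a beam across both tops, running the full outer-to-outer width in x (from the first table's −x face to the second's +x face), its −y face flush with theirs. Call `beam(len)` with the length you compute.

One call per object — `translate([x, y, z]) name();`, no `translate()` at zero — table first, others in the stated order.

table();
translate([1540, 0, 0]) table();
translate([0, 0, 719]) beam(2250);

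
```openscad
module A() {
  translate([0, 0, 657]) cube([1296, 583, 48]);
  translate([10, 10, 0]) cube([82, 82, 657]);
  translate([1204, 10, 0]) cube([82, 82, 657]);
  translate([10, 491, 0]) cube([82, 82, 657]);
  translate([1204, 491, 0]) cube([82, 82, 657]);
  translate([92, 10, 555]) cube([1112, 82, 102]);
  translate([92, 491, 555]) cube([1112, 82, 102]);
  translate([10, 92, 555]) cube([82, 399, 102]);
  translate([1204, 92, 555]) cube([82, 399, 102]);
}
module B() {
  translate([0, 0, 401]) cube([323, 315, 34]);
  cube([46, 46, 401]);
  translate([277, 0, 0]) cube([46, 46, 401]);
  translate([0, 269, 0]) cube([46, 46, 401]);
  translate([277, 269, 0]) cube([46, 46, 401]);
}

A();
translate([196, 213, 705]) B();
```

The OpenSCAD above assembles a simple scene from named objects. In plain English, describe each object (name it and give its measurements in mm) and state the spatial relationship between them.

A is a table with a 1296×583 mm rectangular top, 48 mm thick, top surface at z = 705 mm, supported by four 82×82 mm square legs, each inset 10 mm from the nearest pair of top edges, running from the floor. Four apron rails, 82 mm thick and 102 mm tall, run between adjacent legs with their top edges flush with the underside of the top and their outer faces flush with the legs' outer faces.

B is a four-legged stool. The seat is 323×315 mm, 34 mm thick, top at z = 435 mm. It stands on four square legs, each 46×46 mm in cross-section, from z = 0 to the seat underside, each flush with a corner of the seat.

The stool is on top of the table.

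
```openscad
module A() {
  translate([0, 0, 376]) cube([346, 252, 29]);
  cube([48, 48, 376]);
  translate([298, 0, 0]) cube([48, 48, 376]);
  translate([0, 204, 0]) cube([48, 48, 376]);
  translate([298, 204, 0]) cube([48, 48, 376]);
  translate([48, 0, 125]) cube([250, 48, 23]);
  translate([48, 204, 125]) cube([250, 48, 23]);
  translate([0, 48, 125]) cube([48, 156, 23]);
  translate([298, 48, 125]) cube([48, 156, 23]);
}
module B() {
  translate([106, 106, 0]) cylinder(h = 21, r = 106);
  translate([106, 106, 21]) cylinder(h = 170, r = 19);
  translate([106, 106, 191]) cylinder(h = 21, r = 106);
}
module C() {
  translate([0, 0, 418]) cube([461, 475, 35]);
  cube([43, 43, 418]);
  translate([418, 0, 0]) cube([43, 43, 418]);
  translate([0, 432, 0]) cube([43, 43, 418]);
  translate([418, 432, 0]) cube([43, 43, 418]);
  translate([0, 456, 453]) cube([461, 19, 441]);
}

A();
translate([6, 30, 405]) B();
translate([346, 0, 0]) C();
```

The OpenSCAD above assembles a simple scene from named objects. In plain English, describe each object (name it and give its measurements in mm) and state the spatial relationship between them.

A is a simple wooden stool: a rectangular seat 346 mm (x) by 252 mm (y), 29 mm thick, top face at z = 405 mm, on four square legs, each 48×48 mm in cross-section. The legs rest on z = 0, each flush with a corner of the seat. Four stretchers, 48 mm wide and 23 mm tall, connect adjacent legs with their undersides at z = 125 mm, each running between the inner faces of the legs it joins and aligned with the legs' outer faces on the other axis.

B is a spool: two coaxial disc flanges of radius 106 mm and thickness 21 mm, joined by a core cylinder of radius 19 mm and height 170 mm. The lower flange rests on z = 0 and the three cylinders share a vertical axis.

C is a chair. The seat is a 461×475×35 mm slab with its top at z = 453 mm, on four 43×43 mm corner legs (flush with the seat edges, standing on z = 0). A flat backrest 19 mm thick, 441 mm tall, spans the full seat width and rises from the seat top along its +y edge, rear face flush with the rear of the seat.

The spool is on top of the stool. The chair is against the stool's +x side, with their −y faces flush.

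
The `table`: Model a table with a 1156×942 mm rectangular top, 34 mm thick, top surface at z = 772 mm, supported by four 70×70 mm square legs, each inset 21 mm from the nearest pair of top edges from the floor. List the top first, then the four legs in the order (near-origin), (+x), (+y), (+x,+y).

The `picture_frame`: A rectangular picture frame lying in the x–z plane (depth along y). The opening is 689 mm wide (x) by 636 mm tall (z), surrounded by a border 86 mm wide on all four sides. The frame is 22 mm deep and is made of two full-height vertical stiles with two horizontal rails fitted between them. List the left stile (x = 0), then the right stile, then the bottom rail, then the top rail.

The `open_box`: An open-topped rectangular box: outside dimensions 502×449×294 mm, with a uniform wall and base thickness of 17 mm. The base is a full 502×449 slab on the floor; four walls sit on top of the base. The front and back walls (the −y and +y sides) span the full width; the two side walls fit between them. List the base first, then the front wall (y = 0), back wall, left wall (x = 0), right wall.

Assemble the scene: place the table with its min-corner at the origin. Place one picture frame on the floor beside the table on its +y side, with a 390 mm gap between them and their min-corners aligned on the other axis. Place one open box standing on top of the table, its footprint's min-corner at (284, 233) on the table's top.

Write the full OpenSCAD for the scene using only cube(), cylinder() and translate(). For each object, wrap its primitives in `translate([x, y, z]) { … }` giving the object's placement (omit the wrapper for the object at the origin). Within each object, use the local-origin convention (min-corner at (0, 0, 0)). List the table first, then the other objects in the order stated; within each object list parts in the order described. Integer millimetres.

translate([0, 0, 738]) cube([1156, 942, 34]);
translate([21, 21, 0]) cube([70, 70, 738]);
translate([1065, 21, 0]) cube([70, 70, 738]);
translate([21, 851, 0]) cube([70, 70, 738]);
translate([1065, 851, 0]) cube([70, 70, 738]);
translate([0, 1332, 0]) {
  cube([86, 22, 808]);
  translate([775, 0, 0]) cube([86, 22, 808]);
  translate([86, 0, 0]) cube([689, 22, 86]);
  translate([86, 0, 722]) cube([689, 22, 86]);
}
translate([284, 233, 772]) {
  cube([502, 449, 17]);
  translate([0, 0, 17]) cube([502, 17, 277]);
  translate([0, 432, 17]) cube([502, 17, 277]);
  translate([0, 17, 17]) cube([17, 415, 277]);
  translate([485, 17, 17]) cube([17, 415, 277]);
}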